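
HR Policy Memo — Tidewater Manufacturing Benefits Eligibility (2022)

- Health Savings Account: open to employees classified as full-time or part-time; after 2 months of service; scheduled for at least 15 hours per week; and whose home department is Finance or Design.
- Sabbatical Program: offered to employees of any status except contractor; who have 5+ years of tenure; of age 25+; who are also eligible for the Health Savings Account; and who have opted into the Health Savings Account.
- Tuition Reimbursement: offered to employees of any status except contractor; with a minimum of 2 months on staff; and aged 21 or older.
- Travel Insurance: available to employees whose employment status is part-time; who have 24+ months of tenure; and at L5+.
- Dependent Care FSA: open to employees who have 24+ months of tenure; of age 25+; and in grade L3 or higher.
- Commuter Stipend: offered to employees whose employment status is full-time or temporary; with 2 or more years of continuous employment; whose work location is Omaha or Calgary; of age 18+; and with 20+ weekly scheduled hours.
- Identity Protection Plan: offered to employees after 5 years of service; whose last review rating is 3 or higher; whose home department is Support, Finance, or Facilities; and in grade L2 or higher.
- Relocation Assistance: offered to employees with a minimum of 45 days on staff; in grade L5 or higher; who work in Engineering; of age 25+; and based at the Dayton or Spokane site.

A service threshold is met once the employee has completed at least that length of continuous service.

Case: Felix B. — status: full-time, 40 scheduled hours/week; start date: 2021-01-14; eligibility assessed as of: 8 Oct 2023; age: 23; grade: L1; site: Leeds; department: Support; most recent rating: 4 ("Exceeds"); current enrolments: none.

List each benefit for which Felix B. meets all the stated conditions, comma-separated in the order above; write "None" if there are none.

Service from 2021-01-14 to 8 Oct 2023: 997 days.
Health Savings Account — status full-time ✓; service 997 days ≥ 2 months (≈60 days) ✓; 40 hrs/wk ≥ 15 ✓; dept Support ✗ → not eligible.
Sabbatical Program — status full-time ✓ (not excluded); service 997 days < 5 years (≈1825 days) ✗ → not eligible.
Tuition Reimbursement — status full-time ✓ (not excluded); service 997 days ≥ 2 months (≈60 days) ✓; age 23 ≥ 21 ✓ → eligible.
Travel Insurance — status full-time ✗ (requires part-time) → not eligible.
Dependent Care FSA — service 997 days ≥ 24 months (≈720 days) ✓; age 23 < 25 ✗ → not eligible.
Commuter Stipend — status full-time ✓; service 997 days ≥ 2 years (≈730 days) ✓; site Leeds ✗ (not Omaha or Calgary) → not eligible.
Identity Protection Plan — service 997 days < 5 years (≈1825 days) ✗ → not eligible.
Relocation Assistance — service 997 days ≥ 45 days ✓; grade L1 < L5 ✗ → not eligible.

Tuition Reimbursement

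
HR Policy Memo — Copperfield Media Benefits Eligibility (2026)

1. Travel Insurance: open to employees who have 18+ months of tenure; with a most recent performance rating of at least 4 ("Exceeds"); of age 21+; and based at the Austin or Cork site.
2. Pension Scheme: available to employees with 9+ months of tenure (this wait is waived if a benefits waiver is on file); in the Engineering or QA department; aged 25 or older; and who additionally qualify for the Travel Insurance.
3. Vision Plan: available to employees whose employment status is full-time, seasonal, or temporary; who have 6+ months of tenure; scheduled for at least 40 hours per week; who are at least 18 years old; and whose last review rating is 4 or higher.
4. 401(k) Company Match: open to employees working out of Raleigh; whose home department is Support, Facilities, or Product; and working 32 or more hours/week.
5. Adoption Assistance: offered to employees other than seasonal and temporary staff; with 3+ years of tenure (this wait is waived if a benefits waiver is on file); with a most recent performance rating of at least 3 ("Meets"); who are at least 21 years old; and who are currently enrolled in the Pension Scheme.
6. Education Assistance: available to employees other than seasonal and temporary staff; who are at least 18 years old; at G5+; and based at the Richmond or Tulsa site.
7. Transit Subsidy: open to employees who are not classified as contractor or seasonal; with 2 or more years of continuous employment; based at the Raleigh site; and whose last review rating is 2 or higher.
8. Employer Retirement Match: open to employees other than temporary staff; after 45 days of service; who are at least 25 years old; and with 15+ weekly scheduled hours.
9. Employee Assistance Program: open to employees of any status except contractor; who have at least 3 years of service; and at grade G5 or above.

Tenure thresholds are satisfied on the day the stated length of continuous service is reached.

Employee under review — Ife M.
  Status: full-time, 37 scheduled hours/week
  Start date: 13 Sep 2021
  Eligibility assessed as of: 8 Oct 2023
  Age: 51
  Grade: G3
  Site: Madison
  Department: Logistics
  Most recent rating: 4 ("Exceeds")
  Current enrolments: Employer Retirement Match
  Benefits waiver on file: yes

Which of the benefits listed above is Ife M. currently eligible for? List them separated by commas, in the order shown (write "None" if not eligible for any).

Employer Retirement Match

Service from 13 Sep 2021 to 8 Oct 2023: 755 days.
Travel Insurance — service 755 days ≥ 18 months (≈540 days) ✓; rating 4 ≥ 4 ✓; age 51 ≥ 21 ✓; site Madison ✗ (not Austin or Cork) → not eligible.
Pension Scheme — benefits waiver on file ✓; dept Logistics ✗ → not eligible.
Vision Plan — status full-time ✓; service 755 days ≥ 6 months (≈180 days) ✓; 37 hrs/wk < 40 ✗ → not eligible.
401(k) Company Match — site Madison ✗ (not Raleigh) → not eligible.
Adoption Assistance — status full-time ✓ (not excluded); benefits waiver on file ✓; rating 4 ≥ 3 ✓; age 51 ≥ 21 ✓; not enrolled in Pension Scheme ✗ → not eligible.
Education Assistance — status full-time ✓ (not excluded); age 51 ≥ 18 ✓; grade G3 < G5 ✗ → not eligible.
Transit Subsidy — status full-time ✓ (not excluded); service 755 days ≥ 2 years (≈730 days) ✓; site Madison ✗ (not Raleigh) → not eligible.
Employer Retirement Match — status full-time ✓ (not excluded); service 755 days ≥ 45 days ✓; age 51 ≥ 25 ✓; 37 hrs/wk ≥ 15 ✓ → eligible.
Employee Assistance Program — status full-time ✓ (not excluded); service 755 days < 3 years (≈1095 days) ✗ → not eligible.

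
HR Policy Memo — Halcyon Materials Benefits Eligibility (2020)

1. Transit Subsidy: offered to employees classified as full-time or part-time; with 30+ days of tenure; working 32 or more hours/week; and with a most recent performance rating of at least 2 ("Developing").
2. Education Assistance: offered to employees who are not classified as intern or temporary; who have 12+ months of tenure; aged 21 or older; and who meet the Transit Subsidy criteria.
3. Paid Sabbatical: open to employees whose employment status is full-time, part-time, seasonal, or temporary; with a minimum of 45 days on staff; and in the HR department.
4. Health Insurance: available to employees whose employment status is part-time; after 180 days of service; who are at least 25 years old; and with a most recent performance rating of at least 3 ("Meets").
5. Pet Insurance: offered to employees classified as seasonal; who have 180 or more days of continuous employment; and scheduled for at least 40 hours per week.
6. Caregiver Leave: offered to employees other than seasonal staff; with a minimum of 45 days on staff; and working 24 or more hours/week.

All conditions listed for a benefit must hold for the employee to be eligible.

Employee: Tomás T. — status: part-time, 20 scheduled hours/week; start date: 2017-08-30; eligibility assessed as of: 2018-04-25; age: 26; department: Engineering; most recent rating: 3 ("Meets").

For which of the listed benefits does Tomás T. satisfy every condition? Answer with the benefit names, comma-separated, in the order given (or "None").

Health Insurance

Service from 2017-08-30 to 2018-04-25: 238 days.
Transit Subsidy — status part-time ✓; service 238 days ≥ 30 days ✓; 20 hrs/wk < 32 ✗ → not eligible.
Education Assistance — status part-time ✓ (not excluded); service 238 days < 12 months (≈360 days) ✗ → not eligible.
Paid Sabbatical — status part-time ✓; service 238 days ≥ 45 days ✓; dept Engineering ✗ → not eligible.
Health Insurance — status part-time ✓; service 238 days ≥ 180 days ✓; age 26 ≥ 25 ✓; rating 3 ≥ 3 ✓ → eligible.
Pet Insurance — status part-time ✗ (requires seasonal) → not eligible.
Caregiver Leave — status part-time ✓ (not excluded); service 238 days ≥ 45 days ✓; 20 hrs/wk < 24 ✗ → not eligible.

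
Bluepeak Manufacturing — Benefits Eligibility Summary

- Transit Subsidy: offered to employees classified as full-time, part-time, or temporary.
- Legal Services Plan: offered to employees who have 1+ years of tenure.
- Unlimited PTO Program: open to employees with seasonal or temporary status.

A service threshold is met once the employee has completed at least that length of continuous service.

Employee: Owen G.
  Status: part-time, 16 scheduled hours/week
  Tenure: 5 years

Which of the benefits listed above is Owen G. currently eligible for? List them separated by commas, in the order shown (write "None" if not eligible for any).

Transit Subsidy — status part-time ✓ → eligible.
Legal Services Plan — service 5 years ≥ 1 year ✓ → eligible.
Unlimited PTO Program — status part-time ✗ (requires seasonal or temporary) → not eligible.

Transit Subsidy, Legal Services Plan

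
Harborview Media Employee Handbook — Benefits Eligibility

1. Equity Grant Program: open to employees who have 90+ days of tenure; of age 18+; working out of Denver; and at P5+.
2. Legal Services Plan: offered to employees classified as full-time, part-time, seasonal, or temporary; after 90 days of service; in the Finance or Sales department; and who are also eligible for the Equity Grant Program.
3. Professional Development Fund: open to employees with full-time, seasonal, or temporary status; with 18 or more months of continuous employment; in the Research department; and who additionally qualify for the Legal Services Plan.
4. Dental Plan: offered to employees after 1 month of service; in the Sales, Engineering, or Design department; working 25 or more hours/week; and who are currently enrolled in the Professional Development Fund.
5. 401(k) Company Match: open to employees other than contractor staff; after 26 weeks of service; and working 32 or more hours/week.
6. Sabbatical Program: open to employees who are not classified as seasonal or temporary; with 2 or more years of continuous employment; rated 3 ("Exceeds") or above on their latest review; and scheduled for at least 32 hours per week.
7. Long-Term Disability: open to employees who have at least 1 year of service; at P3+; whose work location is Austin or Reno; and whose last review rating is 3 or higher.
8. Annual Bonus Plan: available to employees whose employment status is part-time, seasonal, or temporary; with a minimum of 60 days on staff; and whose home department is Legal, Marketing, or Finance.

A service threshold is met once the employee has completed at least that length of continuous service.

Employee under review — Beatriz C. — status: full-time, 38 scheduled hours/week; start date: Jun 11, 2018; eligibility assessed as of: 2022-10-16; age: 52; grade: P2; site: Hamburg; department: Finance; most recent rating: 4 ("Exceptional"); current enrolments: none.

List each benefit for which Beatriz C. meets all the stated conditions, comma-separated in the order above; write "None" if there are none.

401(k) Company Match, Sabbatical Program

Service from Jun 11, 2018 to 2022-10-16: 1588 days.
Equity Grant Program — service 1588 days ≥ 90 days ✓; age 52 ≥ 18 ✓; site Hamburg ✗ (not Denver) → not eligible.
Legal Services Plan — status full-time ✓; service 1588 days ≥ 90 days ✓; dept Finance ✓; not eligible for Equity Grant Program ✗ → not eligible.
Professional Development Fund — status full-time ✓; service 1588 days ≥ 18 months (≈540 days) ✓; dept Finance ✗ → not eligible.
Dental Plan — service 1588 days ≥ 1 month (≈30 days) ✓; dept Finance ✗ → not eligible.
401(k) Company Match — status full-time ✓ (not excluded); service 1588 days ≥ 26 weeks (≈182 days) ✓; 38 hrs/wk ≥ 32 ✓ → eligible.
Sabbatical Program — status full-time ✓ (not excluded); service 1588 days ≥ 2 years (≈730 days) ✓; rating 4 ≥ 3 ✓; 38 hrs/wk ≥ 32 ✓ → eligible.
Long-Term Disability — service 1588 days ≥ 1 year (≈365 days) ✓; grade P2 < P3 ✗ → not eligible.
Annual Bonus Plan — status full-time ✗ (requires part-time, seasonal, or temporary) → not eligible.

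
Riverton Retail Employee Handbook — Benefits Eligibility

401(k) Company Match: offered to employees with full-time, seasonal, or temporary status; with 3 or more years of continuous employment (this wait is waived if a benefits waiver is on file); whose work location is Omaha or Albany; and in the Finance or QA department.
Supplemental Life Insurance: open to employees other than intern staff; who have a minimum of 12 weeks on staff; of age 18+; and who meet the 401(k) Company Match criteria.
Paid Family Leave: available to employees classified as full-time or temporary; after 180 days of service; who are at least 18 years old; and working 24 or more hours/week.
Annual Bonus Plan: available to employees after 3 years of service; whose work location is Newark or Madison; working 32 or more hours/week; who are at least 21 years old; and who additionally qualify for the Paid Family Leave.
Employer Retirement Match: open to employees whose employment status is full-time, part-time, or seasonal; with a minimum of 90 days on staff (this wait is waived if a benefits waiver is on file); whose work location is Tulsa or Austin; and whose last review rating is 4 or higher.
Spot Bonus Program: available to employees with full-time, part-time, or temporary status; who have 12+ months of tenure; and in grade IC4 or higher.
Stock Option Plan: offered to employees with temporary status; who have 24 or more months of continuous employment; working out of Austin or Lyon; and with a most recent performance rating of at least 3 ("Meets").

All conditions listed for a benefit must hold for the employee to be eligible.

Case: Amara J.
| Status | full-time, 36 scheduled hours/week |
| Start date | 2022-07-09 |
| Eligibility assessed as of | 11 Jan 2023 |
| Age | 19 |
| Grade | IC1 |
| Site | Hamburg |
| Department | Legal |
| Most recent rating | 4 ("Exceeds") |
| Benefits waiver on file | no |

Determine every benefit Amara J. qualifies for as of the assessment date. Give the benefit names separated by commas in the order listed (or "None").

Service from 2022-07-09 to 11 Jan 2023: 186 days.
401(k) Company Match — status full-time ✓; no waiver, service 186 days < 3 years (≈1095 days) ✗ → not eligible.
Supplemental Life Insurance — status full-time ✓ (not excluded); service 186 days ≥ 12 weeks (≈84 days) ✓; age 19 ≥ 18 ✓; not eligible for 401(k) Company Match ✗ → not eligible.
Paid Family Leave — status full-time ✓; service 186 days ≥ 180 days ✓; age 19 ≥ 18 ✓; 36 hrs/wk ≥ 24 ✓ → eligible.
Annual Bonus Plan — service 186 days < 3 years (≈1095 days) ✗ → not eligible.
Employer Retirement Match — status full-time ✓; no waiver, service 186 days ≥ 90 days ✓; site Hamburg ✗ (not Tulsa or Austin) → not eligible.
Spot Bonus Program — status full-time ✓; service 186 days < 12 months (≈360 days) ✗ → not eligible.
Stock Option Plan — status full-time ✗ (requires temporary) → not eligible.

Paid Family Leave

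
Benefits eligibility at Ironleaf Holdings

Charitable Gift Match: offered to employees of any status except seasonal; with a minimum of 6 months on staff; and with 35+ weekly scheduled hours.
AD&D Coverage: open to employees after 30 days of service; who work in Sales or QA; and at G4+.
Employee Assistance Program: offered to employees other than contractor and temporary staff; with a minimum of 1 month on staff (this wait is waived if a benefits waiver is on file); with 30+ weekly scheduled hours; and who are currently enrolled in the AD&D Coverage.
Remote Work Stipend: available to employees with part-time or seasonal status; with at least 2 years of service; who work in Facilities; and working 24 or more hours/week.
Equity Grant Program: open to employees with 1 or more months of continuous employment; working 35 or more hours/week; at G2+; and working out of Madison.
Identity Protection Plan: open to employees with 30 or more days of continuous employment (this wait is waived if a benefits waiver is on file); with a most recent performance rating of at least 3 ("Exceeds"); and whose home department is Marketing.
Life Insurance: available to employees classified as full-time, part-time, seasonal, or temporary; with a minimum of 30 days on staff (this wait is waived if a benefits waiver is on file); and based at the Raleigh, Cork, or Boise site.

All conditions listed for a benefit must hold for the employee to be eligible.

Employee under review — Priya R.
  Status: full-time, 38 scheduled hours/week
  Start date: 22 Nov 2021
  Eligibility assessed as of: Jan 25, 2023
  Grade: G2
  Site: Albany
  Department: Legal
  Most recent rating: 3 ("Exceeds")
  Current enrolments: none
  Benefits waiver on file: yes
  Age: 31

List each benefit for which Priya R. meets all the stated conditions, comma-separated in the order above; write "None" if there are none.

Service from 22 Nov 2021 to Jan 25, 2023: 429 days.
Charitable Gift Match — status full-time ✓ (not excluded); service 429 days ≥ 6 months (≈180 days) ✓; 38 hrs/wk ≥ 35 ✓ → eligible.
AD&D Coverage — service 429 days ≥ 30 days ✓; dept Legal ✗ → not eligible.
Employee Assistance Program — status full-time ✓ (not excluded); benefits waiver on file ✓; 38 hrs/wk ≥ 30 ✓; not enrolled in AD&D Coverage ✗ → not eligible.
Remote Work Stipend — status full-time ✗ (requires part-time or seasonal) → not eligible.
Equity Grant Program — service 429 days ≥ 1 month (≈30 days) ✓; 38 hrs/wk ≥ 35 ✓; grade G2 ≥ G2 ✓; site Albany ✗ (not Madison) → not eligible.
Identity Protection Plan — benefits waiver on file ✓; rating 3 ≥ 3 ✓; dept Legal ✗ → not eligible.
Life Insurance — status full-time ✓; benefits waiver on file ✓; site Albany ✗ (not Raleigh, Cork, or Boise) → not eligible.

Charitable Gift Match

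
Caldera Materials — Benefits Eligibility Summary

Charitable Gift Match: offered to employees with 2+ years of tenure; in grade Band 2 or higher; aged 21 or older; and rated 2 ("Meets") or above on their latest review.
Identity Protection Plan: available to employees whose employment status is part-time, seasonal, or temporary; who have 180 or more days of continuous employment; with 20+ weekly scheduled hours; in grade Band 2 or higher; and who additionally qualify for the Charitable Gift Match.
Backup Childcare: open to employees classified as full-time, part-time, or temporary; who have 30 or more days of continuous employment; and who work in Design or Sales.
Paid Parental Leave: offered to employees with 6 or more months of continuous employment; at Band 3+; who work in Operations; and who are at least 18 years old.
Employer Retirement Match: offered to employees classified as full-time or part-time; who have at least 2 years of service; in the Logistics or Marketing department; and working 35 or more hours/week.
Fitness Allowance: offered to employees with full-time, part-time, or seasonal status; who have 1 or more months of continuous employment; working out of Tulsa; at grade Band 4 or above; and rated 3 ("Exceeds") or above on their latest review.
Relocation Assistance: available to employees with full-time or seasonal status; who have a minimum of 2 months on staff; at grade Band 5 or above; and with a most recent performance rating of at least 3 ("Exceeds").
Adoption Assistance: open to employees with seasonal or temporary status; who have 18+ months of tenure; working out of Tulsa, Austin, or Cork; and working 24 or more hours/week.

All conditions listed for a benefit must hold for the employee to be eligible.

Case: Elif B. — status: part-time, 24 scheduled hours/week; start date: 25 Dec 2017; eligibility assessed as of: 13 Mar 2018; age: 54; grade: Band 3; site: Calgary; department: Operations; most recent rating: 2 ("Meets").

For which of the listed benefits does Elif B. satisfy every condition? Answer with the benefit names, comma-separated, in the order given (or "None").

None

Service from 25 Dec 2017 to 13 Mar 2018: 78 days.
Charitable Gift Match — service 78 days < 2 years (≈730 days) ✗ → not eligible.
Identity Protection Plan — status part-time ✓; service 78 days < 180 days ✗ → not eligible.
Backup Childcare — status part-time ✓; service 78 days ≥ 30 days ✓; dept Operations ✗ → not eligible.
Paid Parental Leave — service 78 days < 6 months (≈180 days) ✗ → not eligible.
Employer Retirement Match — status part-time ✓; service 78 days < 2 years (≈730 days) ✗ → not eligible.
Fitness Allowance — status part-time ✓; service 78 days ≥ 1 month (≈30 days) ✓; site Calgary ✗ (not Tulsa) → not eligible.
Relocation Assistance — status part-time ✗ (requires full-time or seasonal) → not eligible.
Adoption Assistance — status part-time ✗ (requires seasonal or temporary) → not eligible.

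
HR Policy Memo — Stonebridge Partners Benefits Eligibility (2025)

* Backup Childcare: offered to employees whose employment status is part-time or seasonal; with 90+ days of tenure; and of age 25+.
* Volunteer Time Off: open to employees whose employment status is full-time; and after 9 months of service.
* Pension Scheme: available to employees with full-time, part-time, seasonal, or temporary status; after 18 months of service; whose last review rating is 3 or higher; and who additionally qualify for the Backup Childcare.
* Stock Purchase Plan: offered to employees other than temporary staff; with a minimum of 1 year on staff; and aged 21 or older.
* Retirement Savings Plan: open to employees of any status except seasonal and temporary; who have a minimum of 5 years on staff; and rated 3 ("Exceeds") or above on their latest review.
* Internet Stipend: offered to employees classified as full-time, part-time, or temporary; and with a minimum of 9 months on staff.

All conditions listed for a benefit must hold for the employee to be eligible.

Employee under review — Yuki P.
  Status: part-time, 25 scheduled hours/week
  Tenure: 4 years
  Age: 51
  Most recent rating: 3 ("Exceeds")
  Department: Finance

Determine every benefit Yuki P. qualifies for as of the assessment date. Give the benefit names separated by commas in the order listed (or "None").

Backup Childcare — status part-time ✓; service 4 years ≥ 90 days ✓; age 51 ≥ 25 ✓ → eligible.
Volunteer Time Off — status part-time ✗ (requires full-time) → not eligible.
Pension Scheme — status part-time ✓; service 4 years ≥ 18 months (≈540 days) ✓; rating 3 ≥ 3 ✓; eligible for Backup Childcare ✓ → eligible.
Stock Purchase Plan — status part-time ✓ (not excluded); service 4 years ≥ 1 year ✓; age 51 ≥ 21 ✓ → eligible.
Retirement Savings Plan — status part-time ✓ (not excluded); service 4 years < 5 years ✗ → not eligible.
Internet Stipend — status part-time ✓; service 4 years ≥ 9 months (≈270 days) ✓ → eligible.

Backup Childcare, Pension Scheme, Stock Purchase Plan, Internet Stipend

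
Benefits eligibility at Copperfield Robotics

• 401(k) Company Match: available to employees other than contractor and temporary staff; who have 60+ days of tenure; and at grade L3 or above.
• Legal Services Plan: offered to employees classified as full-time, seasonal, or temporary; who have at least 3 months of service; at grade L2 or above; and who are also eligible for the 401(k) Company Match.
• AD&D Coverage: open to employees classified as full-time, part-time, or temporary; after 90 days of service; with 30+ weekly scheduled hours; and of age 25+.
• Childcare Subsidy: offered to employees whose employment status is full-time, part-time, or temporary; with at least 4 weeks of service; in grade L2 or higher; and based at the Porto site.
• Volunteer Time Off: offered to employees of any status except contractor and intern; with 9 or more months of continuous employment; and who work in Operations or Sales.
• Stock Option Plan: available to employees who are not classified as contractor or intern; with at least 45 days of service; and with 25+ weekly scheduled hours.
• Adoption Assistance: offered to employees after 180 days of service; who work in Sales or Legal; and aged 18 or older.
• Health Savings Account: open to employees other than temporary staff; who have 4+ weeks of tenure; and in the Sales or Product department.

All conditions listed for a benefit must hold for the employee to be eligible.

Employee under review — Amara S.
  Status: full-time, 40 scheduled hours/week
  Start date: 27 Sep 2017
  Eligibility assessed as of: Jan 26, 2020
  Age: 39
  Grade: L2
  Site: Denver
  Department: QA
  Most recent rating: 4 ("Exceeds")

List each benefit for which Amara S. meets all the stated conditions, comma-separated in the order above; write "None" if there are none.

AD&D Coverage, Stock Option Plan

Service from 27 Sep 2017 to Jan 26, 2020: 851 days.
401(k) Company Match — status full-time ✓ (not excluded); service 851 days ≥ 60 days ✓; grade L2 < L3 ✗ → not eligible.
Legal Services Plan — status full-time ✓; service 851 days ≥ 3 months (≈90 days) ✓; grade L2 ≥ L2 ✓; not eligible for 401(k) Company Match ✗ → not eligible.
AD&D Coverage — status full-time ✓; service 851 days ≥ 90 days ✓; 40 hrs/wk ≥ 30 ✓; age 39 ≥ 25 ✓ → eligible.
Childcare Subsidy — status full-time ✓; service 851 days ≥ 4 weeks (≈28 days) ✓; grade L2 ≥ L2 ✓; site Denver ✗ (not Porto) → not eligible.
Volunteer Time Off — status full-time ✓ (not excluded); service 851 days ≥ 9 months (≈270 days) ✓; dept QA ✗ → not eligible.
Stock Option Plan — status full-time ✓ (not excluded); service 851 days ≥ 45 days ✓; 40 hrs/wk ≥ 25 ✓ → eligible.
Adoption Assistance — service 851 days ≥ 180 days ✓; dept QA ✗ → not eligible.
Health Savings Account — status full-time ✓ (not excluded); service 851 days ≥ 4 weeks (≈28 days) ✓; dept QA ✗ → not eligible.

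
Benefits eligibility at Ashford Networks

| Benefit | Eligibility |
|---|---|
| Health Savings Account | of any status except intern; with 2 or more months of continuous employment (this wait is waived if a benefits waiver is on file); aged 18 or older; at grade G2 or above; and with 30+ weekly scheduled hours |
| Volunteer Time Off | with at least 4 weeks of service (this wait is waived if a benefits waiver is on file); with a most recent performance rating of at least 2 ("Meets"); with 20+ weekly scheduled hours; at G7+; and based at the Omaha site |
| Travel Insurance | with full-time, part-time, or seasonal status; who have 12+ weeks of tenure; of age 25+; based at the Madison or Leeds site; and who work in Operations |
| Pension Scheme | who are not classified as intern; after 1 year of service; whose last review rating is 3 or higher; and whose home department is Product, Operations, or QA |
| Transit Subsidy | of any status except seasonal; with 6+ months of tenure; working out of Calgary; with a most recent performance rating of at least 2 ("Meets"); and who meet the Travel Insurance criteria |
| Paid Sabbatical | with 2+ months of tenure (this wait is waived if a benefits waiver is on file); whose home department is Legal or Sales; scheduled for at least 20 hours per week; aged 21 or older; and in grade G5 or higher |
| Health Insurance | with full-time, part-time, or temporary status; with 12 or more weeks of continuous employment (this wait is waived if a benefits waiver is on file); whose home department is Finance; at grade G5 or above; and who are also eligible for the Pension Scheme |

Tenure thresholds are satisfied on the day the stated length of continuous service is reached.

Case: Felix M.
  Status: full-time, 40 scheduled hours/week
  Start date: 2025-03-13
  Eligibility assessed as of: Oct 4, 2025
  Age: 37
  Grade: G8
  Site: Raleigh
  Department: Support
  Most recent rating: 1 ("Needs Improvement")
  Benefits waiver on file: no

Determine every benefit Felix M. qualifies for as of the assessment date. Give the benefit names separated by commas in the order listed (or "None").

Health Savings Account

Service from 2025-03-13 to Oct 4, 2025: 205 days.
Health Savings Account — status full-time ✓ (not excluded); no waiver, service 205 days ≥ 2 months (≈60 days) ✓; age 37 ≥ 18 ✓; grade G8 ≥ G2 ✓; 40 hrs/wk ≥ 30 ✓ → eligible.
Volunteer Time Off — no waiver, service 205 days ≥ 4 weeks (≈28 days) ✓; rating 1 < 2 ✗ → not eligible.
Travel Insurance — status full-time ✓; service 205 days ≥ 12 weeks (≈84 days) ✓; age 37 ≥ 25 ✓; site Raleigh ✗ (not Madison or Leeds) → not eligible.
Pension Scheme — status full-time ✓ (not excluded); service 205 days < 1 year (≈365 days) ✗ → not eligible.
Transit Subsidy — status full-time ✓ (not excluded); service 205 days ≥ 6 months (≈180 days) ✓; site Raleigh ✗ (not Calgary) → not eligible.
Paid Sabbatical — no waiver, service 205 days ≥ 2 months (≈60 days) ✓; dept Support ✗ → not eligible.
Health Insurance — status full-time ✓; no waiver, service 205 days ≥ 12 weeks (≈84 days) ✓; dept Support ✗ → not eligible.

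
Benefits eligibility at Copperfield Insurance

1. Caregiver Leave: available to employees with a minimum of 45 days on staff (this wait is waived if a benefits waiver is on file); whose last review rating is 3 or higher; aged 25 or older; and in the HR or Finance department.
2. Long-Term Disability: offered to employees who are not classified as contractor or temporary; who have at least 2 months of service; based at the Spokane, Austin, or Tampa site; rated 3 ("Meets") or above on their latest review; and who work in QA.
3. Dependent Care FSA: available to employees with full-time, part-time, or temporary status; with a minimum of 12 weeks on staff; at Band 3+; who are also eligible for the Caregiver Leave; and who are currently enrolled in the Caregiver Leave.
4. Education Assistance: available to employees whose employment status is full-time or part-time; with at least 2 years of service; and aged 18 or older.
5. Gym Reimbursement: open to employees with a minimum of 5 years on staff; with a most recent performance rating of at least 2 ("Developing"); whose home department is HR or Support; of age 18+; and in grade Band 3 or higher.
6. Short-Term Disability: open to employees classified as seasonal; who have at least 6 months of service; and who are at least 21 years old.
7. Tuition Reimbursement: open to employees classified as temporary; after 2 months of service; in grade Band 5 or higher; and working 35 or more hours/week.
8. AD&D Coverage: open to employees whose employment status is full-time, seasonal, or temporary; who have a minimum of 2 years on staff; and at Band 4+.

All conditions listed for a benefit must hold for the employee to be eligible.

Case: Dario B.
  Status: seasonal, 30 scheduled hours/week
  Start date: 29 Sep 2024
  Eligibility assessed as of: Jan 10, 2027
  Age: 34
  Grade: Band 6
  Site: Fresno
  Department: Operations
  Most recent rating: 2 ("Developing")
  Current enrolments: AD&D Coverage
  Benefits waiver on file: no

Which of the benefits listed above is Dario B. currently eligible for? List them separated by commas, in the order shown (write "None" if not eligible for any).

Service from 29 Sep 2024 to Jan 10, 2027: 833 days.
Caregiver Leave — no waiver, service 833 days ≥ 45 days ✓; rating 2 < 3 ✗ → not eligible.
Long-Term Disability — status seasonal ✓ (not excluded); service 833 days ≥ 2 months (≈60 days) ✓; site Fresno ✗ (not Spokane, Austin, or Tampa) → not eligible.
Dependent Care FSA — status seasonal ✗ (requires full-time, part-time, or temporary) → not eligible.
Education Assistance — status seasonal ✗ (requires full-time or part-time) → not eligible.
Gym Reimbursement — service 833 days < 5 years (≈1825 days) ✗ → not eligible.
Short-Term Disability — status seasonal ✓; service 833 days ≥ 6 months (≈180 days) ✓; age 34 ≥ 21 ✓ → eligible.
Tuition Reimbursement — status seasonal ✗ (requires temporary) → not eligible.
AD&D Coverage — status seasonal ✓; service 833 days ≥ 2 years (≈730 days) ✓; grade Band 6 ≥ Band 4 ✓ → eligible.

Short-Term Disability, AD&D Coverage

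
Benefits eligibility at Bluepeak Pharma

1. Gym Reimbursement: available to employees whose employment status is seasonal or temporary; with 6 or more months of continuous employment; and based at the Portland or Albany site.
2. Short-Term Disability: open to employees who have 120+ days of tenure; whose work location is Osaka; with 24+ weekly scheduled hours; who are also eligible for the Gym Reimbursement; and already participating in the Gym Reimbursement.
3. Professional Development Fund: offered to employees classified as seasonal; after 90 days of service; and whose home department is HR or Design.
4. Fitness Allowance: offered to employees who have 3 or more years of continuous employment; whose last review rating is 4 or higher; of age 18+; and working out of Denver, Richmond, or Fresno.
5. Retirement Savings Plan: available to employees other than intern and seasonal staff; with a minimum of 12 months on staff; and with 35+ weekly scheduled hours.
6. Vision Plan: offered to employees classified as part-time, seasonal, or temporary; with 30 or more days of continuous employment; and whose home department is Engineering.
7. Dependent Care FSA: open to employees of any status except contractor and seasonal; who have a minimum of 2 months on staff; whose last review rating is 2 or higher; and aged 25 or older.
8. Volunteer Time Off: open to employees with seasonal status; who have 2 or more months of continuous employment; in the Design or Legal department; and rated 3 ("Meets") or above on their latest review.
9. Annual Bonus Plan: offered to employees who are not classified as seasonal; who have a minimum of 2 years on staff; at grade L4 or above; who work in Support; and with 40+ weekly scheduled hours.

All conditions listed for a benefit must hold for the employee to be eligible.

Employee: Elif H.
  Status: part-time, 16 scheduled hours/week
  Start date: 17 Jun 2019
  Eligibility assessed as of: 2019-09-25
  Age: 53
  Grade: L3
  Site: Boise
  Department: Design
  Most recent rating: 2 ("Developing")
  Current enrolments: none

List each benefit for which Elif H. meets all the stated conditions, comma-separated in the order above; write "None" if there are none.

Service from 17 Jun 2019 to 2019-09-25: 100 days.
Gym Reimbursement — status part-time ✗ (requires seasonal or temporary) → not eligible.
Short-Term Disability — service 100 days < 120 days ✗ → not eligible.
Professional Development Fund — status part-time ✗ (requires seasonal) → not eligible.
Fitness Allowance — service 100 days < 3 years (≈1095 days) ✗ → not eligible.
Retirement Savings Plan — status part-time ✓ (not excluded); service 100 days < 12 months (≈360 days) ✗ → not eligible.
Vision Plan — status part-time ✓; service 100 days ≥ 30 days ✓; dept Design ✗ → not eligible.
Dependent Care FSA — status part-time ✓ (not excluded); service 100 days ≥ 2 months (≈60 days) ✓; rating 2 ≥ 2 ✓; age 53 ≥ 25 ✓ → eligible.
Volunteer Time Off — status part-time ✗ (requires seasonal) → not eligible.
Annual Bonus Plan — status part-time ✓ (not excluded); service 100 days < 2 years (≈730 days) ✗ → not eligible.

Dependent Care FSA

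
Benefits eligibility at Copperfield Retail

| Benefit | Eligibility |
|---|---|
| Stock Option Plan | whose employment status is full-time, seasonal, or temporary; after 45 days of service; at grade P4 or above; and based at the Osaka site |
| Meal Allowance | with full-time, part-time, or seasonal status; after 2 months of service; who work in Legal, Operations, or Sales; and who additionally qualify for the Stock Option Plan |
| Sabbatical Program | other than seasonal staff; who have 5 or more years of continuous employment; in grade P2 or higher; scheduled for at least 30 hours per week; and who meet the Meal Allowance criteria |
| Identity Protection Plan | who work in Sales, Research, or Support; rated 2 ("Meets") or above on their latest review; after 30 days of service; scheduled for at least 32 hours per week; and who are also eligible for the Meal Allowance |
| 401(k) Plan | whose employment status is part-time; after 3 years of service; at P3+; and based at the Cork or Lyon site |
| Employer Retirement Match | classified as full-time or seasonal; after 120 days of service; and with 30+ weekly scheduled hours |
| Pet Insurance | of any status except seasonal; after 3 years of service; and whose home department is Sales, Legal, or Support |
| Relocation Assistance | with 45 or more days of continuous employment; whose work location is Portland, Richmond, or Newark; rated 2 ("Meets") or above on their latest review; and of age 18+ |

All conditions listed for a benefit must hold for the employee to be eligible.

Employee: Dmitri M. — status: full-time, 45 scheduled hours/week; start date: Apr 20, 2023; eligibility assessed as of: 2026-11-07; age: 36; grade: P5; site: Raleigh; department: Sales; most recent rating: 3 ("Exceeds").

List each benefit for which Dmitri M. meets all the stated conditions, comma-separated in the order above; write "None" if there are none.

Employer Retirement Match, Pet Insurance

Service from Apr 20, 2023 to 2026-11-07: 1297 days.
Stock Option Plan — status full-time ✓; service 1297 days ≥ 45 days ✓; grade P5 ≥ P4 ✓; site Raleigh ✗ (not Osaka) → not eligible.
Meal Allowance — status full-time ✓; service 1297 days ≥ 2 months (≈60 days) ✓; dept Sales ✓; not eligible for Stock Option Plan ✗ → not eligible.
Sabbatical Program — status full-time ✓ (not excluded); service 1297 days < 5 years (≈1825 days) ✗ → not eligible.
Identity Protection Plan — dept Sales ✓; rating 3 ≥ 2 ✓; service 1297 days ≥ 30 days ✓; 45 hrs/wk ≥ 32 ✓; not eligible for Meal Allowance ✗ → not eligible.
401(k) Plan — status full-time ✗ (requires part-time) → not eligible.
Employer Retirement Match — status full-time ✓; service 1297 days ≥ 120 days ✓; 45 hrs/wk ≥ 30 ✓ → eligible.
Pet Insurance — status full-time ✓ (not excluded); service 1297 days ≥ 3 years (≈1095 days) ✓; dept Sales ✓ → eligible.
Relocation Assistance — service 1297 days ≥ 45 days ✓; site Raleigh ✗ (not Portland, Richmond, or Newark) → not eligible.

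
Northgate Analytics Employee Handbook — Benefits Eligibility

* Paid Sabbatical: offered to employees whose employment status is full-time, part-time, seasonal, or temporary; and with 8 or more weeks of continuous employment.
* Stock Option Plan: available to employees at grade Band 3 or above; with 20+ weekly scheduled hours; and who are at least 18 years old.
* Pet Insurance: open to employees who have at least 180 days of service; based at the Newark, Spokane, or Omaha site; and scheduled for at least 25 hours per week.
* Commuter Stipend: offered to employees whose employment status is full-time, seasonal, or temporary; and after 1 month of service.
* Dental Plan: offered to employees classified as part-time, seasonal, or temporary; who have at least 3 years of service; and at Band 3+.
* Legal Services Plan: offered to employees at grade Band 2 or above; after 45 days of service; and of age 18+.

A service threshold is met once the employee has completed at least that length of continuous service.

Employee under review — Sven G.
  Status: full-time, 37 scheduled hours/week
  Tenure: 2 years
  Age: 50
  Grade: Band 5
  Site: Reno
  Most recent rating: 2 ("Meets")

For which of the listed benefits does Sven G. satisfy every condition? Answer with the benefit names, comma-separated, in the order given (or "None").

Paid Sabbatical — status full-time ✓; service 2 years ≥ 8 weeks (≈56 days) ✓ → eligible.
Stock Option Plan — grade Band 5 ≥ Band 3 ✓; 37 hrs/wk ≥ 20 ✓; age 50 ≥ 18 ✓ → eligible.
Pet Insurance — service 2 years ≥ 180 days ✓; site Reno ✗ (not Newark, Spokane, or Omaha) → not eligible.
Commuter Stipend — status full-time ✓; service 2 years ≥ 1 month (≈30 days) ✓ → eligible.
Dental Plan — status full-time ✗ (requires part-time, seasonal, or temporary) → not eligible.
Legal Services Plan — grade Band 5 ≥ Band 2 ✓; service 2 years ≥ 45 days ✓; age 50 ≥ 18 ✓ → eligible.

Paid Sabbatical, Stock Option Plan, Commuter Stipend, Legal Services Plan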